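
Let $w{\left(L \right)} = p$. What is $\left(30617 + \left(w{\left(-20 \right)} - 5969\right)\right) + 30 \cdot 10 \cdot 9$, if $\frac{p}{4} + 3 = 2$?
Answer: $27344$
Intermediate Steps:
$p = -4$ ($p = -12 + 4 \cdot 2 = -12 + 8 = -4$)
$w{\left(L \right)} = -4$
$\left(30617 + \left(w{\left(-20 \right)} - 5969\right)\right) + 30 \cdot 10 \cdot 9 = \left(30617 - 5973\right) + 30 \cdot 10 \cdot 9 = \left(30617 - 5973\right) + 300 \cdot 9 = \left(30617 - 5973\right) + 2700 = 24644 + 2700 = 27344$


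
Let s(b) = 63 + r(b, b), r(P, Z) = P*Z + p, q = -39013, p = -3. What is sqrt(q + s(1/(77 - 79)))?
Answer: I*sqrt(155811)/2 ≈ 197.36*I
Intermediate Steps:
r(P, Z) = -3 + P*Z (r(P, Z) = P*Z - 3 = -3 + P*Z)
s(b) = 60 + b**2 (s(b) = 63 + (-3 + b*b) = 63 + (-3 + b**2) = 60 + b**2)
sqrt(q + s(1/(77 - 79))) = sqrt(-39013 + (60 + (1/(77 - 79))**2)) = sqrt(-39013 + (60 + (1/(-2))**2)) = sqrt(-39013 + (60 + (-1/2)**2)) = sqrt(-39013 + (60 + 1/4)) = sqrt(-39013 + 241/4) = sqrt(-155811/4) = I*sqrt(155811)/2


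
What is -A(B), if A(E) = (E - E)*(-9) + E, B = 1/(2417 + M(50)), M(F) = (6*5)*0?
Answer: -1/2417 ≈ -0.00041374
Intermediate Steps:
M(F) = 0 (M(F) = 30*0 = 0)
B = 1/2417 (B = 1/(2417 + 0) = 1/2417 ≈ 0.00041374)
A(E) = E (A(E) = 0*(-9) + E = 0 + E = E)
-A(B) = -1*1/2417 = -1/2417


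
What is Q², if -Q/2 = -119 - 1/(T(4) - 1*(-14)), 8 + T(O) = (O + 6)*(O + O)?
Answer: 104755225/1849 ≈ 56655.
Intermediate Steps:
T(O) = -8 + 2*O*(6 + O) (T(O) = -8 + (O + 6)*(O + O) = -8 + (6 + O)*(2*O) = -8 + 2*O*(6 + O))
Q = 10235/43 (Q = -2*(-119 - 1/((-8 + 2*4² + 12*4) - 1*(-14))) = -2*(-119 - 1/((-8 + 2*16 + 48) + 14)) = -2*(-119 - 1/((-8 + 32 + 48) + 14)) = -2*(-119 - 1/(72 + 14)) = -2*(-119 - 1/86) = -2*(-10235/86) = 10235/43 ≈ 238.02)
Q² = (10235/43)² = 104755225/1849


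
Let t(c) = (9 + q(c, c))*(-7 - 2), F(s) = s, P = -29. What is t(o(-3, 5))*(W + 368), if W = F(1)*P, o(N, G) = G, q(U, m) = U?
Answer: -42714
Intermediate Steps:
W = -29 (W = 1*(-29) = -29)
t(c) = -81 - 9*c (t(c) = (9 + c)*(-7 - 2) = (9 + c)*(-9) = -81 - 9*c)
t(o(-3, 5))*(W + 368) = (-81 - 9*5)*(-29 + 368) = (-81 - 45)*339 = -126*339 = -42714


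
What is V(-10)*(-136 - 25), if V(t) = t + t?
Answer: 3220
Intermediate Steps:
V(t) = 2*t
V(-10)*(-136 - 25) = (2*(-10))*(-136 - 25) = -20*(-161) = 3220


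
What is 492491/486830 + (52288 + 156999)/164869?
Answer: 183083688889/80263175270 ≈ 2.2810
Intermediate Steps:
492491/486830 + (52288 + 156999)/164869 = 492491*(1/486830) + 209287*(1/164869) = 492491/486830 + 209287/164869 = 183083688889/80263175270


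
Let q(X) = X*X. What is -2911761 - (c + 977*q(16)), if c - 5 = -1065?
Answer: -3160813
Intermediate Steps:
c = -1060 (c = 5 - 1065 = -1060)
q(X) = X²
-2911761 - (c + 977*q(16)) = -2911761 - (-1060 + 977*16²) = -2911761 - (-1060 + 977*256) = -2911761 - (-1060 + 250112) = -2911761 - 1*249052 = -2911761 - 249052 = -3160813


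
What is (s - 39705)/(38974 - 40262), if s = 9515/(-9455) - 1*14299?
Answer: 102123467/2435608 ≈ 41.929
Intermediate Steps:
s = -27041312/1891 (s = 9515*(-1/9455) - 14299 = -1903/1891 - 14299 = -27041312/1891 ≈ -14300.)
(s - 39705)/(38974 - 40262) = (-27041312/1891 - 39705)/(38974 - 40262) = -102123467/1891/(-1288) = -102123467/1891*(-1/1288) = 102123467/2435608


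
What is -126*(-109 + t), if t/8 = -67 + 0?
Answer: 81270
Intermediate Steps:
t = -536 (t = 8*(-67 + 0) = 8*(-67) = -536)
-126*(-109 + t) = -126*(-109 - 536) = -126*(-645) = 81270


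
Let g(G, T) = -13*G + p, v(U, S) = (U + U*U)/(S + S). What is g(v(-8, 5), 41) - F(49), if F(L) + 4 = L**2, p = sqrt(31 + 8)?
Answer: -12349/5 + sqrt(39) ≈ -2463.6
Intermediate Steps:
p = sqrt(39) ≈ 6.2450
F(L) = -4 + L**2
v(U, S) = (U + U**2)/(2*S) (v(U, S) = (U + U**2)/((2*S)) = (U + U**2)*(1/(2*S)) = (U + U**2)/(2*S))
g(G, T) = sqrt(39) - 13*G (g(G, T) = -13*G + sqrt(39) = sqrt(39) - 13*G)
g(v(-8, 5), 41) - F(49) = (sqrt(39) - 13*(-8)*(1 - 8)/(2*5)) - (-4 + 49**2) = (sqrt(39) - 13*(-8)*(-7)/(2*5)) - (-4 + 2401) = (sqrt(39) - 13*28/5) - 1*2397 = (sqrt(39) - 364/5) - 2397 = (-364/5 + sqrt(39)) - 2397 = -12349/5 + sqrt(39)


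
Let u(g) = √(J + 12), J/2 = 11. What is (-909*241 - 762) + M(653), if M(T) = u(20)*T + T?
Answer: -219178 + 653*√34 ≈ -2.1537e+5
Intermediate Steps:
J = 22 (J = 2*11 = 22)
u(g) = √34 (u(g) = √(22 + 12) = √34)
M(T) = T + T*√34 (M(T) = √34*T + T = T*√34 + T = T + T*√34)
(-909*241 - 762) + M(653) = (-909*241 - 762) + 653*(1 + √34) = (-219069 - 762) + (653 + 653*√34) = -219831 + (653 + 653*√34) = -219178 + 653*√34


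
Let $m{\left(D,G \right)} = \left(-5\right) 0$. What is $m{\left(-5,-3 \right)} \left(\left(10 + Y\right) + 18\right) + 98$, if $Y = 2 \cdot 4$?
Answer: $98$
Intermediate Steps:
$m{\left(D,G \right)} = 0$
$Y = 8$
$m{\left(-5,-3 \right)} \left(\left(10 + Y\right) + 18\right) + 98 = 0 \left(\left(10 + 8\right) + 18\right) + 98 = 0 \left(18 + 18\right) + 98 = 0 \cdot 36 + 98 = 0 + 98 = 98$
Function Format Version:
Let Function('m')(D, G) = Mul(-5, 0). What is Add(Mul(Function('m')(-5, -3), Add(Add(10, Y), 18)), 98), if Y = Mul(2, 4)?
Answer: 98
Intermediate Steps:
Function('m')(D, G) = 0
Y = 8
Add(Mul(Function('m')(-5, -3), Add(Add(10, Y), 18)), 98) = Add(Mul(0, Add(Add(10, 8), 18)), 98) = Add(Mul(0, Add(18, 18)), 98) = Add(Mul(0, 36), 98) = Add(0, 98) = 98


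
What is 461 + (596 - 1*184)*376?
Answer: 155373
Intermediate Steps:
461 + (596 - 1*184)*376 = 461 + (596 - 184)*376 = 461 + 412*376 = 461 + 154912 = 155373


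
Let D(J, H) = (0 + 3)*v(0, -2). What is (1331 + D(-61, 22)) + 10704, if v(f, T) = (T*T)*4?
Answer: 12083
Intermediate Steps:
v(f, T) = 4*T² (v(f, T) = T²*4 = 4*T²)
D(J, H) = 48 (D(J, H) = (0 + 3)*(4*(-2)²) = 3*(4*4) = 3*16 = 48)
(1331 + D(-61, 22)) + 10704 = (1331 + 48) + 10704 = 1379 + 10704 = 12083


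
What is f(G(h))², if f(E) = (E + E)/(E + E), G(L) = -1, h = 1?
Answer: 1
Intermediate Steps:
f(E) = 1 (f(E) = (2*E)/((2*E)) = (2*E)*(1/(2*E)) = 1)
f(G(h))² = 1² = 1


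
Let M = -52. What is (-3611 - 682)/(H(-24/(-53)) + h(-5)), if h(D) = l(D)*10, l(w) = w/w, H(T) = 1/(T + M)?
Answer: -3909492/9089 ≈ -430.13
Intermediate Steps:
H(T) = 1/(-52 + T) (H(T) = 1/(T - 52) = 1/(-52 + T))
l(w) = 1
h(D) = 10 (h(D) = 1*10 = 10)
(-3611 - 682)/(H(-24/(-53)) + h(-5)) = (-3611 - 682)/(1/(-52 - 24/(-53)) + 10) = -4293/(1/(-52 - 24*(-1/53)) + 10) = -4293/(1/(-52 + 24/53) + 10) = -4293/(1/(-2732/53) + 10) = -4293/(-53/2732 + 10) = -4293/27267/2732 = -4293*2732/27267 = -3909492/9089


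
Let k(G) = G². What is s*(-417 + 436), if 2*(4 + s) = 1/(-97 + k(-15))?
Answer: -19437/256 ≈ -75.926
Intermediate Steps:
s = -1023/256 (s = -4 + 1/(2*(-97 + (-15)²)) = -4 + 1/(2*(-97 + 225)) = -4 + (½)/128 = -4 + (½)*(1/128) = -4 + 1/256 = -1023/256 ≈ -3.9961)
s*(-417 + 436) = -1023*(-417 + 436)/256 = -1023/256*19 = -19437/256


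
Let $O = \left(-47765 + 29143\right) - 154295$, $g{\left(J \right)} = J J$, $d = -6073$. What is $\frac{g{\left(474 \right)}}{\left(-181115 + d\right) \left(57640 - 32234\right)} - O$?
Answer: $\frac{68528423963175}{396308194} \approx 1.7292 \cdot 10^{5}$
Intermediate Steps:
$g{\left(J \right)} = J^{2}$
$O = -172917$ ($O = -18622 - 154295 = -172917$)
$\frac{g{\left(474 \right)}}{\left(-181115 + d\right) \left(57640 - 32234\right)} - O = \frac{474^{2}}{\left(-181115 - 6073\right) \left(57640 - 32234\right)} - -172917 = \frac{224676}{\left(-187188\right) 25406} + 172917 = \frac{224676}{-4755698328} + 172917 = 224676 \left(- \frac{1}{4755698328}\right) + 172917 = - \frac{18723}{396308194} + 172917 = \frac{68528423963175}{396308194}$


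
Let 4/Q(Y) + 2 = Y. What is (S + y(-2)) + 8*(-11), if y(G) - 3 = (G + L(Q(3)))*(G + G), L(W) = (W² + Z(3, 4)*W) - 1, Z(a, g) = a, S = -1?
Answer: -186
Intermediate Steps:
Q(Y) = 4/(-2 + Y)
L(W) = -1 + W² + 3*W (L(W) = (W² + 3*W) - 1 = -1 + W² + 3*W)
y(G) = 3 + 2*G*(27 + G) (y(G) = 3 + (G + (-1 + (4/(-2 + 3))² + 3*(4/(-2 + 3))))*(G + G) = 3 + (G + (-1 + (4/1)² + 3*(4/1)))*(2*G) = 3 + (G + (-1 + (4*1)² + 3*(4*1)))*(2*G) = 3 + (G + (-1 + 4² + 3*4))*(2*G) = 3 + (G + (-1 + 16 + 12))*(2*G) = 3 + (G + 27)*(2*G) = 3 + (27 + G)*(2*G) = 3 + 2*G*(27 + G))
(S + y(-2)) + 8*(-11) = (-1 + (3 + 2*(-2)² + 54*(-2))) + 8*(-11) = (-1 + (3 + 2*4 - 108)) - 88 = (-1 + (3 + 8 - 108)) - 88 = (-1 - 97) - 88 = -98 - 88 = -186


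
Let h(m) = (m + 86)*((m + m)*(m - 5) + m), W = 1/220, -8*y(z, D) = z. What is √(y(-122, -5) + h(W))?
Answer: √6872594410/24200 ≈ 3.4257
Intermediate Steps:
y(z, D) = -z/8
W = 1/220 ≈ 0.0045455
h(m) = (86 + m)*(m + 2*m*(-5 + m)) (h(m) = (86 + m)*((2*m)*(-5 + m) + m) = (86 + m)*(2*m*(-5 + m) + m) = (86 + m)*(m + 2*m*(-5 + m)))
√(y(-122, -5) + h(W)) = √(-⅛*(-122) + (-774 + 2*(1/220)² + 163*(1/220))/220) = √(61/4 + (-774 + 2*(1/48400) + 163/220)/220) = √(61/4 + (-774 + 1/24200 + 163/220)/220) = √(61/4 + (1/220)*(-18712869/24200)) = √(61/4 - 18712869/5324000) = √(62478131/5324000) = √6872594410/24200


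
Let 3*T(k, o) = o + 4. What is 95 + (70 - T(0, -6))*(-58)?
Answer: -12011/3 ≈ -4003.7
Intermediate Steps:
T(k, o) = 4/3 + o/3 (T(k, o) = (o + 4)/3 = (4 + o)/3 = 4/3 + o/3)
95 + (70 - T(0, -6))*(-58) = 95 + (70 - (4/3 + (⅓)*(-6)))*(-58) = 95 + (70 - (4/3 - 2))*(-58) = 95 + (70 - 1*(-⅔))*(-58) = 95 + (70 + ⅔)*(-58) = 95 + (212/3)*(-58) = 95 - 12296/3 = -12011/3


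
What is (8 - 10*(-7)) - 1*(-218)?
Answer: 296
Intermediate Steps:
(8 - 10*(-7)) - 1*(-218) = (8 + 70) + 218 = 78 + 218 = 296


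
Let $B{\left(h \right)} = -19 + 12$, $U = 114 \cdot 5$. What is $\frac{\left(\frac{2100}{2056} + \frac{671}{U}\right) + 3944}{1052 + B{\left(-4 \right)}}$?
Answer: $\frac{289039316}{76541025} \approx 3.7763$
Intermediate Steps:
$U = 570$
$B{\left(h \right)} = -7$
$\frac{\left(\frac{2100}{2056} + \frac{671}{U}\right) + 3944}{1052 + B{\left(-4 \right)}} = \frac{\left(\frac{2100}{2056} + \frac{671}{570}\right) + 3944}{1052 - 7} = \frac{\left(2100 \cdot \frac{1}{2056} + 671 \cdot \frac{1}{570}\right) + 3944}{1045} = \left(\left(\frac{525}{514} + \frac{671}{570}\right) + 3944\right) \frac{1}{1045} = \left(\frac{161036}{73245} + 3944\right) \frac{1}{1045} = \frac{289039316}{73245} \cdot \frac{1}{1045} = \frac{289039316}{76541025}$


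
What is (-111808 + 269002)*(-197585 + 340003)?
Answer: 22387255092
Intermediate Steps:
(-111808 + 269002)*(-197585 + 340003) = 157194*142418 = 22387255092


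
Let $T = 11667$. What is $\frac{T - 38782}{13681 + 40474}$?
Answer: $- \frac{5423}{10831} \approx -0.50069$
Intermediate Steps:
$\frac{T - 38782}{13681 + 40474} = \frac{11667 - 38782}{13681 + 40474} = - \frac{27115}{54155} = \left(-27115\right) \frac{1}{54155} = - \frac{5423}{10831}$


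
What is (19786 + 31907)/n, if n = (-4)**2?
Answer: 51693/16 ≈ 3230.8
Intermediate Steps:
n = 16
(19786 + 31907)/n = (19786 + 31907)/16 = 51693*(1/16) = 51693/16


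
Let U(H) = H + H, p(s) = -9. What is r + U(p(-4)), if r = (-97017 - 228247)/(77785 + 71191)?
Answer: -187927/9311 ≈ -20.183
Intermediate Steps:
U(H) = 2*H
r = -20329/9311 (r = -325264/148976 = -325264*1/148976 = -20329/9311 ≈ -2.1833)
r + U(p(-4)) = -20329/9311 + 2*(-9) = -20329/9311 - 18 = -187927/9311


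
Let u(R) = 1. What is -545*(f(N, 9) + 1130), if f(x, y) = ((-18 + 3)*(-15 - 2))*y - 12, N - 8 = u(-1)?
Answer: -1860085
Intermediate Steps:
N = 9 (N = 8 + 1 = 9)
f(x, y) = -12 + 255*y (f(x, y) = (-15*(-17))*y - 12 = 255*y - 12 = -12 + 255*y)
-545*(f(N, 9) + 1130) = -545*((-12 + 255*9) + 1130) = -545*((-12 + 2295) + 1130) = -545*(2283 + 1130) = -545*3413 = -1860085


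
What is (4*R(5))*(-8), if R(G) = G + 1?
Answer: -192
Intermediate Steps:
R(G) = 1 + G
(4*R(5))*(-8) = (4*(1 + 5))*(-8) = (4*6)*(-8) = 24*(-8) = -192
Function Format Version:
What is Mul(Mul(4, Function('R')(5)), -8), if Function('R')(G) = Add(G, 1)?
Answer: -192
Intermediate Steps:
Function('R')(G) = Add(1, G)
Mul(Mul(4, Function('R')(5)), -8) = Mul(Mul(4, Add(1, 5)), -8) = Mul(Mul(4, 6), -8) = Mul(24, -8) = -192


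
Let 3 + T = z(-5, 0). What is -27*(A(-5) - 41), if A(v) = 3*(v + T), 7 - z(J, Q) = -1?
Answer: 1107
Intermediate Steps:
z(J, Q) = 8 (z(J, Q) = 7 - 1*(-1) = 7 + 1 = 8)
T = 5 (T = -3 + 8 = 5)
A(v) = 15 + 3*v (A(v) = 3*(v + 5) = 3*(5 + v) = 15 + 3*v)
-27*(A(-5) - 41) = -27*((15 + 3*(-5)) - 41) = -27*((15 - 15) - 41) = -27*(0 - 41) = -27*(-41) = 1107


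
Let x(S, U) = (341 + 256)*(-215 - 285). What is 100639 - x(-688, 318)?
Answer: 399139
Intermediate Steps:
x(S, U) = -298500 (x(S, U) = 597*(-500) = -298500)
100639 - x(-688, 318) = 100639 - 1*(-298500) = 100639 + 298500 = 399139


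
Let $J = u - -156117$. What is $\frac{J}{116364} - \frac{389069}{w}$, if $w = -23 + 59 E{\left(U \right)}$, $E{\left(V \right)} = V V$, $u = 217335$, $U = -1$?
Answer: $- \frac{3771681737}{349092} \approx -10804.0$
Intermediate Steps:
$E{\left(V \right)} = V^{2}$
$J = 373452$ ($J = 217335 - -156117 = 217335 + 156117 = 373452$)
$w = 36$ ($w = -23 + 59 \left(-1\right)^{2} = -23 + 59 \cdot 1 = -23 + 59 = 36$)
$\frac{J}{116364} - \frac{389069}{w} = \frac{373452}{116364} - \frac{389069}{36} = 373452 \cdot \frac{1}{116364} - \frac{389069}{36} = \frac{31121}{9697} - \frac{389069}{36} = - \frac{3771681737}{349092}$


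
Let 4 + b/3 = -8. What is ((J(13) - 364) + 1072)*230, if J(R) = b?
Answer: 154560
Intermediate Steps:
b = -36 (b = -12 + 3*(-8) = -12 - 24 = -36)
J(R) = -36
((J(13) - 364) + 1072)*230 = ((-36 - 364) + 1072)*230 = (-400 + 1072)*230 = 672*230 = 154560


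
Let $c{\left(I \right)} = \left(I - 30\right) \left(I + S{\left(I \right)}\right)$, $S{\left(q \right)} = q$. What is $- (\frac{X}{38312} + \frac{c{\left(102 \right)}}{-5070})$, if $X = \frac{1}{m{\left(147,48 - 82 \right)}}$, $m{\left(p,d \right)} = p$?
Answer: $\frac{13786802227}{4758925080} \approx 2.897$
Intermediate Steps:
$X = \frac{1}{147} \approx 0.0068027$
$c{\left(I \right)} = 2 I \left(-30 + I\right)$ ($c{\left(I \right)} = \left(I - 30\right) \left(I + I\right) = \left(-30 + I\right) 2 I = 2 I \left(-30 + I\right)$)
$- (\frac{X}{38312} + \frac{c{\left(102 \right)}}{-5070}) = - (\frac{1}{147 \cdot 38312} + \frac{2 \cdot 102 \left(-30 + 102\right)}{-5070}) = - (\frac{1}{147} \cdot \frac{1}{38312} + 2 \cdot 102 \cdot 72 \left(- \frac{1}{5070}\right)) = - (\frac{1}{5631864} + 14688 \left(- \frac{1}{5070}\right)) = - (\frac{1}{5631864} - \frac{2448}{845}) = \left(-1\right) \left(- \frac{13786802227}{4758925080}\right) = \frac{13786802227}{4758925080}$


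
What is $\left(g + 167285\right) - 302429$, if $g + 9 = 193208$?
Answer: $58055$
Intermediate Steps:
$g = 193199$ ($g = -9 + 193208 = 193199$)
$\left(g + 167285\right) - 302429 = \left(193199 + 167285\right) - 302429 = 360484 - 302429 = 58055$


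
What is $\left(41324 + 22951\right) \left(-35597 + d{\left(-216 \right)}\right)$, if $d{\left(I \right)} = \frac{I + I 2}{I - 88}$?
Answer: $- \frac{86938686375}{38} \approx -2.2879 \cdot 10^{9}$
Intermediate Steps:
$d{\left(I \right)} = \frac{3 I}{-88 + I}$ ($d{\left(I \right)} = \frac{I + 2 I}{-88 + I} = \frac{3 I}{-88 + I}$)
$\left(41324 + 22951\right) \left(-35597 + d{\left(-216 \right)}\right) = \left(41324 + 22951\right) \left(-35597 + 3 \left(-216\right) \frac{1}{-88 - 216}\right) = 64275 \left(-35597 + 3 \left(-216\right) \frac{1}{-304}\right) = 64275 \left(-35597 + 3 \left(-216\right) \left(- \frac{1}{304}\right)\right) = 64275 \left(-35597 + \frac{81}{38}\right) = 64275 \left(- \frac{1352605}{38}\right) = - \frac{86938686375}{38}$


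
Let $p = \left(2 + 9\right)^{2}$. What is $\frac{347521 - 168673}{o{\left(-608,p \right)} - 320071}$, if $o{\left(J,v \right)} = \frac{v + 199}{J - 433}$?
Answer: $- \frac{186180768}{333194231} \approx -0.55878$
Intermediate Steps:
$p = 121$ ($p = 11^{2} = 121$)
$o{\left(J,v \right)} = \frac{199 + v}{-433 + J}$
$\frac{347521 - 168673}{o{\left(-608,p \right)} - 320071} = \frac{347521 - 168673}{\frac{199 + 121}{-433 - 608} - 320071} = \frac{178848}{\frac{1}{-1041} \cdot 320 - 320071} = \frac{178848}{\left(- \frac{1}{1041}\right) 320 - 320071} = \frac{178848}{- \frac{320}{1041} - 320071} = \frac{178848}{- \frac{333194231}{1041}} = 178848 \left(- \frac{1041}{333194231}\right) = - \frac{186180768}{333194231}$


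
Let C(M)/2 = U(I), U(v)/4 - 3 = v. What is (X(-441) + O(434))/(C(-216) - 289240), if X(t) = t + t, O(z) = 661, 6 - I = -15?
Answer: 221/289048 ≈ 0.00076458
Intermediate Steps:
I = 21 (I = 6 - 1*(-15) = 6 + 15 = 21)
U(v) = 12 + 4*v
C(M) = 192 (C(M) = 2*(12 + 4*21) = 2*(12 + 84) = 2*96 = 192)
X(t) = 2*t
(X(-441) + O(434))/(C(-216) - 289240) = (2*(-441) + 661)/(192 - 289240) = (-882 + 661)/(-289048) = -221*(-1/289048) = 221/289048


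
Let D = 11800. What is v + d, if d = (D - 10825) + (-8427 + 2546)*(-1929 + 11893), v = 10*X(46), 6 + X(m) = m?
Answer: -58596909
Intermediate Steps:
X(m) = -6 + m
v = 400 (v = 10*(-6 + 46) = 10*40 = 400)
d = -58597309 (d = (11800 - 10825) + (-8427 + 2546)*(-1929 + 11893) = 975 - 5881*9964 = 975 - 58598284 = -58597309)
v + d = 400 - 58597309 = -58596909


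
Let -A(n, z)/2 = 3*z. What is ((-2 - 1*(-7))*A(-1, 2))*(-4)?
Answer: 240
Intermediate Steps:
A(n, z) = -6*z
((-2 - 1*(-7))*A(-1, 2))*(-4) = ((-2 - 1*(-7))*(-6*2))*(-4) = ((-2 + 7)*(-12))*(-4) = (5*(-12))*(-4) = -60*(-4) = 240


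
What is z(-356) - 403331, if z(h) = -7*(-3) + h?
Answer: -403666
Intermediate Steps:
z(h) = 21 + h
z(-356) - 403331 = (21 - 356) - 403331 = -335 - 403331 = -403666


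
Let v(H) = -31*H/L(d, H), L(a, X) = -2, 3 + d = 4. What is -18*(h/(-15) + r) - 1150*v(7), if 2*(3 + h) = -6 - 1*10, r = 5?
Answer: -624391/5 ≈ -1.2488e+5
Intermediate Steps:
h = -11 (h = -3 + (-6 - 1*10)/2 = -3 + (-6 - 10)/2 = -3 + (½)*(-16) = -3 - 8 = -11)
d = 1 (d = -3 + 4 = 1)
v(H) = 31*H/2 (v(H) = -31*(-H/2) = -(-31)*H/2 = 31*H/2)
-18*(h/(-15) + r) - 1150*v(7) = -18*(-11/(-15) + 5) - 17825*7 = -18*(-11*(-1/15) + 5) - 1150*217/2 = -18*(11/15 + 5) - 124775 = -18*86/15 - 124775 = -516/5 - 124775 = -624391/5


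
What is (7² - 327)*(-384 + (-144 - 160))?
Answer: 191264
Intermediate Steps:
(7² - 327)*(-384 + (-144 - 160)) = (49 - 327)*(-384 - 304) = -278*(-688) = 191264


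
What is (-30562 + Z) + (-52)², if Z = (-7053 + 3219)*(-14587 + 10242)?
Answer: 16630872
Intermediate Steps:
Z = 16658730 (Z = -3834*(-4345) = 16658730)
(-30562 + Z) + (-52)² = (-30562 + 16658730) + (-52)² = 16628168 + 2704 = 16630872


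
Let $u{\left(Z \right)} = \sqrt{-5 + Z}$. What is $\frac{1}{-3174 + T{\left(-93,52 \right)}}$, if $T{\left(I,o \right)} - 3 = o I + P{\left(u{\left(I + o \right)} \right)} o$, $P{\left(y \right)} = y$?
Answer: $- \frac{8007}{64236433} - \frac{52 i \sqrt{46}}{64236433} \approx -0.00012465 - 5.4904 \cdot 10^{-6} i$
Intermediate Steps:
$T{\left(I,o \right)} = 3 + I o + o \sqrt{-5 + I + o}$ ($T{\left(I,o \right)} = 3 + \left(o I + \sqrt{-5 + \left(I + o\right)} o\right) = 3 + \left(I o + \sqrt{-5 + I + o} o\right) = 3 + \left(I o + o \sqrt{-5 + I + o}\right) = 3 + I o + o \sqrt{-5 + I + o}$)
$\frac{1}{-3174 + T{\left(-93,52 \right)}} = \frac{1}{-3174 + \left(3 - 4836 + 52 \sqrt{-5 - 93 + 52}\right)} = \frac{1}{-3174 + \left(3 - 4836 + 52 \sqrt{-46}\right)} = \frac{1}{-3174 + \left(3 - 4836 + 52 i \sqrt{46}\right)} = \frac{1}{-3174 - \left(4833 - 52 i \sqrt{46}\right)} = \frac{1}{-8007 + 52 i \sqrt{46}}$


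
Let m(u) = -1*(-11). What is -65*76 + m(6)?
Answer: -4929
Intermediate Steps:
m(u) = 11
-65*76 + m(6) = -65*76 + 11 = -4940 + 11 = -4929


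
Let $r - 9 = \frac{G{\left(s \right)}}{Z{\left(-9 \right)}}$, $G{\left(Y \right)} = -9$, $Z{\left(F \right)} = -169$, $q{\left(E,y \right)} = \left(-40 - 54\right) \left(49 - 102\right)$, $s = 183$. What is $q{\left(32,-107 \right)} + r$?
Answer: $\frac{843488}{169} \approx 4991.1$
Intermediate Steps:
$q{\left(E,y \right)} = 4982$ ($q{\left(E,y \right)} = \left(-94\right) \left(-53\right) = 4982$)
$r = \frac{1530}{169}$ ($r = 9 - \frac{9}{-169} = 9 - - \frac{9}{169} = 9 + \frac{9}{169} = \frac{1530}{169} \approx 9.0533$)
$q{\left(32,-107 \right)} + r = 4982 + \frac{1530}{169} = \frac{843488}{169}$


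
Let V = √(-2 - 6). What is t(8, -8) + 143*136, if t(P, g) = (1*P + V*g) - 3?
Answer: 19453 - 16*I*√2 ≈ 19453.0 - 22.627*I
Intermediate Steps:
V = 2*I*√2 (V = √(-8) = 2*I*√2 ≈ 2.8284*I)
t(P, g) = -3 + P + 2*I*g*√2 (t(P, g) = (1*P + (2*I*√2)*g) - 3 = (P + 2*I*g*√2) - 3 = -3 + P + 2*I*g*√2)
t(8, -8) + 143*136 = (-3 + 8 + 2*I*(-8)*√2) + 143*136 = (-3 + 8 - 16*I*√2) + 19448 = (5 - 16*I*√2) + 19448 = 19453 - 16*I*√2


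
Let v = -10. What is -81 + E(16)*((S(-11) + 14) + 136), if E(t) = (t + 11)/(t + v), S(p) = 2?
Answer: 603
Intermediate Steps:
E(t) = (11 + t)/(-10 + t) (E(t) = (t + 11)/(t - 10) = (11 + t)/(-10 + t))
-81 + E(16)*((S(-11) + 14) + 136) = -81 + ((11 + 16)/(-10 + 16))*((2 + 14) + 136) = -81 + (27/6)*(16 + 136) = -81 + ((⅙)*27)*152 = -81 + (9/2)*152 = -81 + 684 = 603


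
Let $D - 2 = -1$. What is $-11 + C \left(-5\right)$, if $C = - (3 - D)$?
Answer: $-1$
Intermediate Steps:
$D = 1$ ($D = 2 - 1 = 1$)
$C = -2$ ($C = - (3 - 1) = \left(-1\right) 2 = -2$)
$-11 + C \left(-5\right) = -11 - -10 = -11 + 10 = -1$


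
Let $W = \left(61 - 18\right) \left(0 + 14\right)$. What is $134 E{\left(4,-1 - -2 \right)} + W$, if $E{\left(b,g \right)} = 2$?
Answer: $870$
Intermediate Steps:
$W = 602$ ($W = 43 \cdot 14 = 602$)
$134 E{\left(4,-1 - -2 \right)} + W = 134 \cdot 2 + 602 = 268 + 602 = 870$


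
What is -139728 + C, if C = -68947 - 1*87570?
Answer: -296245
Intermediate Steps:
C = -156517 (C = -68947 - 87570 = -156517)
-139728 + C = -139728 - 156517 = -296245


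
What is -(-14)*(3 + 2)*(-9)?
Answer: -630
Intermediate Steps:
-(-14)*(3 + 2)*(-9) = -(-14)*5*(-9) = -14*(-5)*(-9) = 70*(-9) = -630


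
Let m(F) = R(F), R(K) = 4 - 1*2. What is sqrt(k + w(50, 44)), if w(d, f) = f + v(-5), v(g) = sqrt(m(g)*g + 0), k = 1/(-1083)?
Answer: sqrt(142953 + 3249*I*sqrt(10))/57 ≈ 6.6375 + 0.23821*I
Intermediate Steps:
R(K) = 2 (R(K) = 4 - 2 = 2)
k = -1/1083 ≈ -0.00092336
m(F) = 2
v(g) = sqrt(2)*sqrt(g) (v(g) = sqrt(2*g + 0) = sqrt(2*g) = sqrt(2)*sqrt(g))
w(d, f) = f + I*sqrt(10) (w(d, f) = f + sqrt(2)*sqrt(-5) = f + sqrt(2)*(I*sqrt(5)) = f + I*sqrt(10))
sqrt(k + w(50, 44)) = sqrt(-1/1083 + (44 + I*sqrt(10))) = sqrt(47651/1083 + I*sqrt(10))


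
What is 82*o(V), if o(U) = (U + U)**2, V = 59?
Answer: 1141768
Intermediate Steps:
o(U) = 4*U**2 (o(U) = (2*U)**2 = 4*U**2)
82*o(V) = 82*(4*59**2) = 82*(4*3481) = 82*13924 = 1141768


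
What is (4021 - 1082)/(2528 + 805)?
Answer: 2939/3333 ≈ 0.88179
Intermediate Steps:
(4021 - 1082)/(2528 + 805) = 2939/3333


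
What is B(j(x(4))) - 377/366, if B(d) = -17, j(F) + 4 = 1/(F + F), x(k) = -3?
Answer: -6599/366 ≈ -18.030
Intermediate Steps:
j(F) = -4 + 1/(2*F) (j(F) = -4 + 1/(F + F) = -4 + 1/(2*F))
B(j(x(4))) - 377/366 = -17 - 377/366 = -6599/366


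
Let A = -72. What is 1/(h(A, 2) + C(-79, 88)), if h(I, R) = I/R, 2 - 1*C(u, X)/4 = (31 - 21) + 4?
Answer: -1/84 ≈ -0.011905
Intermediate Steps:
C(u, X) = -48 (C(u, X) = 8 - 4*((31 - 21) + 4) = 8 - 4*(10 + 4) = 8 - 4*14 = 8 - 56 = -48)
1/(h(A, 2) + C(-79, 88)) = 1/(-72/2 - 48) = 1/(-72*½ - 48) = 1/(-36 - 48) = 1/(-84) = -1/84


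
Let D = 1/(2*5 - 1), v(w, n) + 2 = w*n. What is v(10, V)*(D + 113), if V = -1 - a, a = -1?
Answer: -2036/9 ≈ -226.22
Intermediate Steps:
V = 0 (V = -1 - 1*(-1) = -1 + 1 = 0)
v(w, n) = -2 + n*w (v(w, n) = -2 + w*n = -2 + n*w)
D = ⅑ (D = 1/(10 - 1) = 1/9 = ⅑ ≈ 0.11111)
v(10, V)*(D + 113) = (-2 + 0*10)*(⅑ + 113) = (-2 + 0)*(1018/9) = -2*1018/9 = -2036/9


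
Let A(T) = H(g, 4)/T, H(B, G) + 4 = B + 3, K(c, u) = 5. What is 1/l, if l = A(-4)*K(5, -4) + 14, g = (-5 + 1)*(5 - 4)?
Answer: 4/81 ≈ 0.049383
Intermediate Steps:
g = -4 (g = -4*1 = -4)
H(B, G) = -1 + B (H(B, G) = -4 + (B + 3) = -4 + (3 + B) = -1 + B)
A(T) = -5/T (A(T) = (-1 - 4)/T = -5/T)
l = 81/4 (l = -5/(-4)*5 + 14 = -5*(-1/4)*5 + 14 = (5/4)*5 + 14 = 25/4 + 14 = 81/4 ≈ 20.250)
1/l = 1/(81/4) = 4/81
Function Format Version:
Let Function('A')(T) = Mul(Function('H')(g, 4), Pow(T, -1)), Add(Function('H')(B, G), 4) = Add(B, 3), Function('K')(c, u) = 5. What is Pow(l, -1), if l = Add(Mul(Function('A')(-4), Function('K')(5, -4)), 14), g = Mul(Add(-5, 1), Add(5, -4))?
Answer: Rational(4, 81) ≈ 0.049383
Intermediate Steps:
g = -4 (g = Mul(-4, 1) = -4)
Function('H')(B, G) = Add(-1, B) (Function('H')(B, G) = Add(-4, Add(B, 3)) = Add(-4, Add(3, B)) = Add(-1, B))
Function('A')(T) = Mul(-5, Pow(T, -1)) (Function('A')(T) = Mul(Add(-1, -4), Pow(T, -1)) = Mul(-5, Pow(T, -1)))
l = Rational(81, 4) (l = Add(Mul(Mul(-5, Pow(-4, -1)), 5), 14) = Add(Mul(Mul(-5, Rational(-1, 4)), 5), 14) = Add(Mul(Rational(5, 4), 5), 14) = Add(Rational(25, 4), 14) = Rational(81, 4) ≈ 20.250)
Pow(l, -1) = Pow(Rational(81, 4), -1) = Rational(4, 81)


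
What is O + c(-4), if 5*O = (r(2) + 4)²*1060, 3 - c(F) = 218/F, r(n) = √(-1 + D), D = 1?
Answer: 6899/2 ≈ 3449.5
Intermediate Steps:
r(n) = 0 (r(n) = √(-1 + 1) = √0 = 0)
c(F) = 3 - 218/F
O = 3392 (O = ((0 + 4)²*1060)/5 = (4²*1060)/5 = (16*1060)/5 = (⅕)*16960 = 3392)
O + c(-4) = 3392 + (3 - 218/(-4)) = 3392 + (3 - 218*(-¼)) = 3392 + (3 + 109/2) = 3392 + 115/2 = 6899/2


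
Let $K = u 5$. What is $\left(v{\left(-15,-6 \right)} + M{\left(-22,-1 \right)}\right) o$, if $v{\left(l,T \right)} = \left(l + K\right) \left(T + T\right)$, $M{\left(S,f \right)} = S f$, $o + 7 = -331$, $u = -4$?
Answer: $-149396$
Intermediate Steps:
$o = -338$ ($o = -7 - 331 = -338$)
$K = -20$ ($K = \left(-4\right) 5 = -20$)
$v{\left(l,T \right)} = 2 T \left(-20 + l\right)$ ($v{\left(l,T \right)} = \left(l - 20\right) \left(T + T\right) = \left(-20 + l\right) 2 T = 2 T \left(-20 + l\right)$)
$\left(v{\left(-15,-6 \right)} + M{\left(-22,-1 \right)}\right) o = \left(2 \left(-6\right) \left(-20 - 15\right) - -22\right) \left(-338\right) = \left(2 \left(-6\right) \left(-35\right) + 22\right) \left(-338\right) = \left(420 + 22\right) \left(-338\right) = 442 \left(-338\right) = -149396$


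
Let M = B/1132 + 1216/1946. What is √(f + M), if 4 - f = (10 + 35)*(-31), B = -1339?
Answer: √424133918254907/550718 ≈ 37.396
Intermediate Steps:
f = 1399 (f = 4 - (10 + 35)*(-31) = 4 - 45*(-31) = 4 - 1*(-1395) = 4 + 1395 = 1399)
M = -614591/1101436 (M = -1339/1132 + 1216/1946 = -1339*1/1132 + 1216*(1/1946) = -1339/1132 + 608/973 = -614591/1101436 ≈ -0.55799)
√(f + M) = √(1399 - 614591/1101436) = √(1540294373/1101436) = √424133918254907/550718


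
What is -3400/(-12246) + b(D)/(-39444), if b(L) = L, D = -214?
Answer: 11394187/40252602 ≈ 0.28307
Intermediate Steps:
-3400/(-12246) + b(D)/(-39444) = -3400/(-12246) - 214/(-39444) = -3400*(-1/12246) - 214*(-1/39444) = 1700/6123 + 107/19722 = 11394187/40252602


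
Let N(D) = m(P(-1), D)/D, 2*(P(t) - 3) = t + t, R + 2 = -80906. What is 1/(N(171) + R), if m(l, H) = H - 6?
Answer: -57/4611701 ≈ -1.2360e-5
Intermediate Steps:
R = -80908 (R = -2 - 80906 = -80908)
P(t) = 3 + t (P(t) = 3 + (t + t)/2 = 3 + (2*t)/2 = 3 + t)
m(l, H) = -6 + H
N(D) = (-6 + D)/D
1/(N(171) + R) = 1/((-6 + 171)/171 - 80908) = 1/((1/171)*165 - 80908) = 1/(55/57 - 80908) = 1/(-4611701/57) = -57/4611701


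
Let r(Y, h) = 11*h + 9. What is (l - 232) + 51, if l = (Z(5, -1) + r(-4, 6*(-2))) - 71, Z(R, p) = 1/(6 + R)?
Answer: -4124/11 ≈ -374.91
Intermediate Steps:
r(Y, h) = 9 + 11*h
l = -2133/11 (l = (1/(6 + 5) + (9 + 11*(6*(-2)))) - 71 = (1/11 + (9 + 11*(-12))) - 71 = (1/11 + (9 - 132)) - 71 = (1/11 - 123) - 71 = -1352/11 - 71 = -2133/11 ≈ -193.91)
(l - 232) + 51 = (-2133/11 - 232) + 51 = -4685/11 + 51 = -4124/11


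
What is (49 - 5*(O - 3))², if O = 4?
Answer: 1936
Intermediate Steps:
(49 - 5*(O - 3))² = (49 - 5*(4 - 3))² = (49 - 5*1)² = (49 - 5)² = 44² = 1936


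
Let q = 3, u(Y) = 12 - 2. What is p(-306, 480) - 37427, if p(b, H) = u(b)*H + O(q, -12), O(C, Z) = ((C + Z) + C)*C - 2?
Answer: -32647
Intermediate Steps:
u(Y) = 10
O(C, Z) = -2 + C*(Z + 2*C) (O(C, Z) = (Z + 2*C)*C - 2 = C*(Z + 2*C) - 2 = -2 + C*(Z + 2*C))
p(b, H) = -20 + 10*H (p(b, H) = 10*H + (-2 + 2*3² + 3*(-12)) = 10*H + (-2 + 2*9 - 36) = 10*H + (-2 + 18 - 36) = 10*H - 20 = -20 + 10*H)
p(-306, 480) - 37427 = (-20 + 10*480) - 37427 = (-20 + 4800) - 37427 = 4780 - 37427 = -32647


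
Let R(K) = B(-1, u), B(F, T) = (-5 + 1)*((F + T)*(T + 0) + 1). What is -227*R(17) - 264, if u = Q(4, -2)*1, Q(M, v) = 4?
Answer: 11540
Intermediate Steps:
u = 4 (u = 4*1 = 4)
B(F, T) = -4 - 4*T*(F + T) (B(F, T) = -4*((F + T)*T + 1) = -4*(T*(F + T) + 1) = -4*(1 + T*(F + T)) = -4 - 4*T*(F + T))
R(K) = -52 (R(K) = -4 - 4*4² - 4*(-1)*4 = -4 - 4*16 + 16 = -4 - 64 + 16 = -52)
-227*R(17) - 264 = -227*(-52) - 264 = 11804 - 264 = 11540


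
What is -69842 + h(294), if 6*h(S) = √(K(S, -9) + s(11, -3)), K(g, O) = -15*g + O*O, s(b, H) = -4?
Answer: -69842 + I*√4333/6 ≈ -69842.0 + 10.971*I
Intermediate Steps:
K(g, O) = O² - 15*g (K(g, O) = -15*g + O² = O² - 15*g)
h(S) = √(77 - 15*S)/6 (h(S) = √(((-9)² - 15*S) - 4)/6 = √((81 - 15*S) - 4)/6 = √(77 - 15*S)/6)
-69842 + h(294) = -69842 + √(77 - 15*294)/6 = -69842 + √(77 - 4410)/6 = -69842 + √(-4333)/6 = -69842 + (I*√4333)/6 = -69842 + I*√4333/6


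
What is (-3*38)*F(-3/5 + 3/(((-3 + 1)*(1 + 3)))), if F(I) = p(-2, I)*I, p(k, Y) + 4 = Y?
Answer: -442377/800 ≈ -552.97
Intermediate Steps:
p(k, Y) = -4 + Y
F(I) = I*(-4 + I) (F(I) = (-4 + I)*I = I*(-4 + I))
(-3*38)*F(-3/5 + 3/(((-3 + 1)*(1 + 3)))) = (-3*38)*((-3/5 + 3/(((-3 + 1)*(1 + 3))))*(-4 + (-3/5 + 3/(((-3 + 1)*(1 + 3)))))) = -114*(-3*⅕ + 3/((-2*4)))*(-4 + (-3*⅕ + 3/((-2*4)))) = -114*(-⅗ + 3/(-8))*(-4 + (-⅗ + 3/(-8))) = -114*(-⅗ + 3*(-⅛))*(-4 + (-⅗ + 3*(-⅛))) = -114*(-⅗ - 3/8)*(-4 + (-⅗ - 3/8)) = -(-2223)*(-4 - 39/40)/20 = -(-2223)*(-199)/(20*40) = -114*7761/1600 = -442377/800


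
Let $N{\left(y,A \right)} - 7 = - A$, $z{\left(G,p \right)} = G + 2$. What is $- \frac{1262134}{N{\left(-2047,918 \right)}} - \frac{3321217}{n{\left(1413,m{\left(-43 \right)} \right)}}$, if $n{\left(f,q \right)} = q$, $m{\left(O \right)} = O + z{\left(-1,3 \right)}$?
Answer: $\frac{3078638315}{38262} \approx 80462.0$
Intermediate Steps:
$z{\left(G,p \right)} = 2 + G$
$m{\left(O \right)} = 1 + O$ ($m{\left(O \right)} = O + \left(2 - 1\right) = O + 1 = 1 + O$)
$N{\left(y,A \right)} = 7 - A$
$- \frac{1262134}{N{\left(-2047,918 \right)}} - \frac{3321217}{n{\left(1413,m{\left(-43 \right)} \right)}} = - \frac{1262134}{7 - 918} - \frac{3321217}{1 - 43} = - \frac{1262134}{7 - 918} - \frac{3321217}{-42} = - \frac{1262134}{-911} - - \frac{3321217}{42} = \left(-1262134\right) \left(- \frac{1}{911}\right) + \frac{3321217}{42} = \frac{1262134}{911} + \frac{3321217}{42} = \frac{3078638315}{38262}$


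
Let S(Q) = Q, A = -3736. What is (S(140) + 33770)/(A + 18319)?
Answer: 33910/14583 ≈ 2.3253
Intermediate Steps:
(S(140) + 33770)/(A + 18319) = (140 + 33770)/(-3736 + 18319) = 33910/14583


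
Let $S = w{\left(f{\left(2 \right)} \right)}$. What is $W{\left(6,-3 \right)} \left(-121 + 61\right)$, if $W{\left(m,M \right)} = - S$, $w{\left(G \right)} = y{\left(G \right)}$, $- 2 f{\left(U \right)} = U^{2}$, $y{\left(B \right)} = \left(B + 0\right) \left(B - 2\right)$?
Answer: $480$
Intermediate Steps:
$y{\left(B \right)} = B \left(-2 + B\right)$
$f{\left(U \right)} = - \frac{U^{2}}{2}$
$w{\left(G \right)} = G \left(-2 + G\right)$
$S = 8$ ($S = - \frac{2^{2}}{2} \left(-2 - \frac{2^{2}}{2}\right) = \left(- \frac{1}{2}\right) 4 \left(-2 - 2\right) = - 2 \left(-2 - 2\right) = \left(-2\right) \left(-4\right) = 8$)
$W{\left(m,M \right)} = -8$ ($W{\left(m,M \right)} = \left(-1\right) 8 = -8$)
$W{\left(6,-3 \right)} \left(-121 + 61\right) = - 8 \left(-121 + 61\right) = \left(-8\right) \left(-60\right) = 480$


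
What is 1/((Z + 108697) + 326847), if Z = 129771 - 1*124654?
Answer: 1/440661 ≈ 2.2693e-6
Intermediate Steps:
Z = 5117 (Z = 129771 - 124654 = 5117)
1/((Z + 108697) + 326847) = 1/((5117 + 108697) + 326847) = 1/(113814 + 326847) = 1/440661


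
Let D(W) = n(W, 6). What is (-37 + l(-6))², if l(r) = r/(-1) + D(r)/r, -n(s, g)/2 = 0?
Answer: 961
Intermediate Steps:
n(s, g) = 0 (n(s, g) = -2*0 = 0)
D(W) = 0
l(r) = -r (l(r) = r/(-1) + 0/r = r*(-1) + 0 = -r + 0 = -r)
(-37 + l(-6))² = (-37 - 1*(-6))² = (-37 + 6)² = (-31)² = 961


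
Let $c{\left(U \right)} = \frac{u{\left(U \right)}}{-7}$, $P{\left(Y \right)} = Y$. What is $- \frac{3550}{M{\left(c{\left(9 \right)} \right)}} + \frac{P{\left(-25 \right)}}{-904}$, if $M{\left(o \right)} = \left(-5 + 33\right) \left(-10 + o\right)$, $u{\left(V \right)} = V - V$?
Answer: $\frac{80405}{6328} \approx 12.706$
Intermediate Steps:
$u{\left(V \right)} = 0$
$c{\left(U \right)} = 0$ ($c{\left(U \right)} = \frac{0}{-7} = 0 \left(- \frac{1}{7}\right) = 0$)
$M{\left(o \right)} = -280 + 28 o$ ($M{\left(o \right)} = 28 \left(-10 + o\right) = -280 + 28 o$)
$- \frac{3550}{M{\left(c{\left(9 \right)} \right)}} + \frac{P{\left(-25 \right)}}{-904} = - \frac{3550}{-280 + 28 \cdot 0} - \frac{25}{-904} = - \frac{3550}{-280 + 0} - - \frac{25}{904} = - \frac{3550}{-280} + \frac{25}{904} = \left(-3550\right) \left(- \frac{1}{280}\right) + \frac{25}{904} = \frac{355}{28} + \frac{25}{904} = \frac{80405}{6328}$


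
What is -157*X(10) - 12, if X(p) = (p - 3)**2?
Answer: -7705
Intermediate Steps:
X(p) = (-3 + p)**2
-157*X(10) - 12 = -157*(-3 + 10)**2 - 12 = -157*7**2 - 12 = -157*49 - 12 = -7693 - 12 = -7705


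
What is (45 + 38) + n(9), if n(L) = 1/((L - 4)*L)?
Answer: 3736/45 ≈ 83.022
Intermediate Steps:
n(L) = 1/(L*(-4 + L)) (n(L) = 1/((-4 + L)*L) = 1/(L*(-4 + L)))
(45 + 38) + n(9) = (45 + 38) + 1/(9*(-4 + 9)) = 83 + (⅑)/5 = 83 + (⅑)*(⅕) = 83 + 1/45 = 3736/45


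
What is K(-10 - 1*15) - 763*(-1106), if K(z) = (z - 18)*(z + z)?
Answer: 846028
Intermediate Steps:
K(z) = 2*z*(-18 + z) (K(z) = (-18 + z)*(2*z) = 2*z*(-18 + z))
K(-10 - 1*15) - 763*(-1106) = 2*(-10 - 1*15)*(-18 + (-10 - 1*15)) - 763*(-1106) = 2*(-10 - 15)*(-18 + (-10 - 15)) + 843878 = 2*(-25)*(-18 - 25) + 843878 = 2*(-25)*(-43) + 843878 = 2150 + 843878 = 846028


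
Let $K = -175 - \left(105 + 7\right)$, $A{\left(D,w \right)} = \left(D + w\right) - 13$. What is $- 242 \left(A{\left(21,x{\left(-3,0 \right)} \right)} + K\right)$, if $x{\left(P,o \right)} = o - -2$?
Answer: $67034$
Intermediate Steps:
$x{\left(P,o \right)} = 2 + o$ ($x{\left(P,o \right)} = o + 2 = 2 + o$)
$A{\left(D,w \right)} = -13 + D + w$
$K = -287$ ($K = -175 - 112 = -287$)
$- 242 \left(A{\left(21,x{\left(-3,0 \right)} \right)} + K\right) = - 242 \left(\left(-13 + 21 + \left(2 + 0\right)\right) - 287\right) = - 242 \left(\left(-13 + 21 + 2\right) - 287\right) = - 242 \left(10 - 287\right) = \left(-242\right) \left(-277\right) = 67034$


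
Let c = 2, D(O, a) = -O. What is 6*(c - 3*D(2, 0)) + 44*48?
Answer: 2160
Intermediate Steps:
6*(c - 3*D(2, 0)) + 44*48 = 6*(2 - (-3)*2) + 44*48 = 6*(2 - 3*(-2)) + 2112 = 6*(2 + 6) + 2112 = 6*8 + 2112 = 48 + 2112 = 2160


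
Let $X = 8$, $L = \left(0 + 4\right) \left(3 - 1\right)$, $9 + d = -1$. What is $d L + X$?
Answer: $-72$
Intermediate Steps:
$d = -10$ ($d = -9 - 1 = -10$)
$L = 8$ ($L = 4 \cdot 2 = 8$)
$d L + X = \left(-10\right) 8 + 8 = -80 + 8 = -72$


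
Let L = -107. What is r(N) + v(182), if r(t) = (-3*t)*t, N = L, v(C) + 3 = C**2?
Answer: -1226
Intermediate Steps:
v(C) = -3 + C**2
N = -107
r(t) = -3*t**2
r(N) + v(182) = -3*(-107)**2 + (-3 + 182**2) = -3*11449 + (-3 + 33124) = -34347 + 33121 = -1226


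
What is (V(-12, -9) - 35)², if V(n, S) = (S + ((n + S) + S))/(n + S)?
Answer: 53824/49 ≈ 1098.4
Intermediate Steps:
V(n, S) = (n + 3*S)/(S + n) (V(n, S) = (S + ((S + n) + S))/(S + n) = (S + (n + 2*S))/(S + n) = (n + 3*S)/(S + n))
(V(-12, -9) - 35)² = ((-12 + 3*(-9))/(-9 - 12) - 35)² = ((-12 - 27)/(-21) - 35)² = (-1/21*(-39) - 35)² = (13/7 - 35)² = (-232/7)² = 53824/49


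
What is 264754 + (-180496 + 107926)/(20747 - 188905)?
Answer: 22260287851/84079 ≈ 2.6475e+5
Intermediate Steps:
264754 + (-180496 + 107926)/(20747 - 188905) = 264754 - 72570/(-168158) = 264754 - 72570*(-1/168158) = 264754 + 36285/84079 = 22260287851/84079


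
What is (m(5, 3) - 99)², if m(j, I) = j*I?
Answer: 7056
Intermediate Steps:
m(j, I) = I*j
(m(5, 3) - 99)² = (3*5 - 99)² = (15 - 99)² = (-84)² = 7056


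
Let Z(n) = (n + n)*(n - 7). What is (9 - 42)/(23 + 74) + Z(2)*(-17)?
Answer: 32947/97 ≈ 339.66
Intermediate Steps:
Z(n) = 2*n*(-7 + n) (Z(n) = (2*n)*(-7 + n) = 2*n*(-7 + n))
(9 - 42)/(23 + 74) + Z(2)*(-17) = (9 - 42)/(23 + 74) + (2*2*(-7 + 2))*(-17) = -33/97 + (2*2*(-5))*(-17) = -33*1/97 - 20*(-17) = -33/97 + 340 = 32947/97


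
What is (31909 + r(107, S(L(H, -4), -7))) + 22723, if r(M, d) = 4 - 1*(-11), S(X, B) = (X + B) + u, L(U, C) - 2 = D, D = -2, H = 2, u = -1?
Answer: 54647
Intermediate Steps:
L(U, C) = 0 (L(U, C) = 2 - 2 = 0)
S(X, B) = -1 + B + X (S(X, B) = (X + B) - 1 = (B + X) - 1 = -1 + B + X)
r(M, d) = 15 (r(M, d) = 4 + 11 = 15)
(31909 + r(107, S(L(H, -4), -7))) + 22723 = (31909 + 15) + 22723 = 31924 + 22723 = 54647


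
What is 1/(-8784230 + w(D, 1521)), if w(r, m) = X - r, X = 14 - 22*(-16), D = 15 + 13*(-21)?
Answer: -1/8783606 ≈ -1.1385e-7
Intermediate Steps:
D = -258 (D = 15 - 273 = -258)
X = 366 (X = 14 + 352 = 366)
w(r, m) = 366 - r
1/(-8784230 + w(D, 1521)) = 1/(-8784230 + (366 - 1*(-258))) = 1/(-8784230 + (366 + 258)) = 1/(-8784230 + 624) = 1/(-8783606) = -1/8783606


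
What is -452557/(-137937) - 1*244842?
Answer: -33772318397/137937 ≈ -2.4484e+5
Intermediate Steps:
-452557/(-137937) - 1*244842 = -452557*(-1/137937) - 244842 = 452557/137937 - 244842 = -33772318397/137937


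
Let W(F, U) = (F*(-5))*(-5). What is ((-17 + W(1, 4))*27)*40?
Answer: 8640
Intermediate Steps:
W(F, U) = 25*F (W(F, U) = -5*F*(-5) = 25*F)
((-17 + W(1, 4))*27)*40 = ((-17 + 25*1)*27)*40 = ((-17 + 25)*27)*40 = (8*27)*40 = 216*40 = 8640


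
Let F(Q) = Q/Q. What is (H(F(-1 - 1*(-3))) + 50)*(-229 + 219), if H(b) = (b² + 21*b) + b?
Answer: -730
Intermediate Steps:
F(Q) = 1
H(b) = b² + 22*b
(H(F(-1 - 1*(-3))) + 50)*(-229 + 219) = (1*(22 + 1) + 50)*(-229 + 219) = (1*23 + 50)*(-10) = (23 + 50)*(-10) = 73*(-10) = -730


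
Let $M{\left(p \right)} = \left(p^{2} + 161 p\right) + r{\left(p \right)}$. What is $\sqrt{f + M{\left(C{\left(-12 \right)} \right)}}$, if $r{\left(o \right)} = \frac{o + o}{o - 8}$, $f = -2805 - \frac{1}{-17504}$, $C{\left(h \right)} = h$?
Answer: $\frac{i \sqrt{2198252590570}}{21880} \approx 67.763 i$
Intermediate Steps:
$f = - \frac{49098719}{17504}$ ($f = -2805 - - \frac{1}{17504} = -2805 + \frac{1}{17504} = - \frac{49098719}{17504} \approx -2805.0$)
$r{\left(o \right)} = \frac{2 o}{-8 + o}$
$M{\left(p \right)} = p^{2} + 161 p + \frac{2 p}{-8 + p}$ ($M{\left(p \right)} = \left(p^{2} + 161 p\right) + \frac{2 p}{-8 + p} = p^{2} + 161 p + \frac{2 p}{-8 + p}$)
$\sqrt{f + M{\left(C{\left(-12 \right)} \right)}} = \sqrt{- \frac{49098719}{17504} - \frac{12 \left(2 + \left(-8 - 12\right) \left(161 - 12\right)\right)}{-8 - 12}} = \sqrt{- \frac{49098719}{17504} - \frac{12 \left(2 - 2980\right)}{-20}} = \sqrt{- \frac{49098719}{17504} - - \frac{3 \left(2 - 2980\right)}{5}} = \sqrt{- \frac{49098719}{17504} - \left(- \frac{3}{5}\right) \left(-2978\right)} = \sqrt{- \frac{49098719}{17504} - \frac{8934}{5}} = \sqrt{- \frac{401874331}{87520}} = \frac{i \sqrt{2198252590570}}{21880}$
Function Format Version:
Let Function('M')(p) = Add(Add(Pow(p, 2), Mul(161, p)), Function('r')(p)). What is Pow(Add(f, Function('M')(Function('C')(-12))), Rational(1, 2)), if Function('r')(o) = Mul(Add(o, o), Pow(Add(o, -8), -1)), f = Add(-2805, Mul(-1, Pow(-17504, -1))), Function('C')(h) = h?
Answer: Mul(Rational(1, 21880), I, Pow(2198252590570, Rational(1, 2))) ≈ Mul(67.763, I)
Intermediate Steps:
f = Rational(-49098719, 17504) (f = Add(-2805, Mul(-1, Rational(-1, 17504))) = Add(-2805, Rational(1, 17504)) = Rational(-49098719, 17504) ≈ -2805.0)
Function('r')(o) = Mul(2, o, Pow(Add(-8, o), -1)) (Function('r')(o) = Mul(Mul(2, o), Pow(Add(-8, o), -1)) = Mul(2, o, Pow(Add(-8, o), -1)))
Function('M')(p) = Add(Pow(p, 2), Mul(161, p), Mul(2, p, Pow(Add(-8, p), -1))) (Function('M')(p) = Add(Add(Pow(p, 2), Mul(161, p)), Mul(2, p, Pow(Add(-8, p), -1))) = Add(Pow(p, 2), Mul(161, p), Mul(2, p, Pow(Add(-8, p), -1))))
Pow(Add(f, Function('M')(Function('C')(-12))), Rational(1, 2)) = Pow(Add(Rational(-49098719, 17504), Mul(-12, Pow(Add(-8, -12), -1), Add(2, Mul(Add(-8, -12), Add(161, -12))))), Rational(1, 2)) = Pow(Add(Rational(-49098719, 17504), Mul(-12, Pow(-20, -1), Add(2, Mul(-20, 149)))), Rational(1, 2)) = Pow(Add(Rational(-49098719, 17504), Mul(-12, Rational(-1, 20), Add(2, -2980))), Rational(1, 2)) = Pow(Add(Rational(-49098719, 17504), Mul(-12, Rational(-1, 20), -2978)), Rational(1, 2)) = Pow(Add(Rational(-49098719, 17504), Rational(-8934, 5)), Rational(1, 2)) = Pow(Rational(-401874331, 87520), Rational(1, 2)) = Mul(Rational(1, 21880), I, Pow(2198252590570, Rational(1, 2)))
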